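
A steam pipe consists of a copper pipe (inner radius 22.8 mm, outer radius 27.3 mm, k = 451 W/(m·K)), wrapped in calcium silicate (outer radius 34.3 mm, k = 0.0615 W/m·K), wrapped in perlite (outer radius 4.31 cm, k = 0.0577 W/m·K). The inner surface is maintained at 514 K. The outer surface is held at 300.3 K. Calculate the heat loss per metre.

Q' = 175 W/m

Treat each layer as a resistance in series:
  R'_copper = ln(0.0273/0.0228)/(2πk) = 0.1801/(2π·451) = 6.357×10^-5 m·K/W
  R'_calcium silicate = ln(0.0343/0.0273)/(2πk) = 0.2283/(2π·0.0615) = 0.5907 m·K/W
  R'_perlite = ln(0.0431/0.0343)/(2πk) = 0.2284/(2π·0.0577) = 0.6299 m·K/W
ΣR = 6.357×10^-5 + 0.5907 + 0.6299 = 1.221 m·K/W
Q' = ΔT/ΣR = (514 K − 300.3 K)/1.221 = 175 W/m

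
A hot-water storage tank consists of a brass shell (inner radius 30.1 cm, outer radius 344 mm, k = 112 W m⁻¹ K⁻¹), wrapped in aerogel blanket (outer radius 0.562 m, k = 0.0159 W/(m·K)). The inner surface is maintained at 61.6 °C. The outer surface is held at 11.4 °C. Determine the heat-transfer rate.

Resistance network (inner→outer):
  R_brass = (1/0.301 − 1/0.344)/(4πk) = 0.4153/(4π·112) = 2.951×10^-4 K/W
  R_aerogel blanket = (1/0.344 − 1/0.562)/(4πk) = 1.128/(4π·0.0159) = 5.644 K/W
ΣR = 2.951×10^-4 + 5.644 = 5.644 K/W
Q = ΔT/ΣR = (61.6 °C − 11.4 °C)/5.644 = 8.89 W

Q = 8.89 W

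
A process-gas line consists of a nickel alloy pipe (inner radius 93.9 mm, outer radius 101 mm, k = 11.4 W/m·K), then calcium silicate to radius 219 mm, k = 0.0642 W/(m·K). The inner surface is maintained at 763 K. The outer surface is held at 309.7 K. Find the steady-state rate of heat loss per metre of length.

Treat each layer as a resistance in series:
  R'_nickel alloy = ln(0.101/0.0939)/(2πk) = 0.07289/(2π·11.4) = 0.001018 m·K/W
  R'_calcium silicate = ln(0.219/0.101)/(2πk) = 0.7740/(2π·0.0642) = 1.919 m·K/W
ΣR = 0.001018 + 1.919 = 1.920 m·K/W
Q' = ΔT/ΣR = (763 K − 309.7 K)/1.920 = 236 W/m

Q' = 236 W/m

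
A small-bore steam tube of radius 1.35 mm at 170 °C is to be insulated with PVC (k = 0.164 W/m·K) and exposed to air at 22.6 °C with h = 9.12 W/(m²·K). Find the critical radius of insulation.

For a cylinder, r_cr = k_ins/h = 0.164/9.12 = 0.0180 m = 1.80 cm

r_cr = 1.80 cm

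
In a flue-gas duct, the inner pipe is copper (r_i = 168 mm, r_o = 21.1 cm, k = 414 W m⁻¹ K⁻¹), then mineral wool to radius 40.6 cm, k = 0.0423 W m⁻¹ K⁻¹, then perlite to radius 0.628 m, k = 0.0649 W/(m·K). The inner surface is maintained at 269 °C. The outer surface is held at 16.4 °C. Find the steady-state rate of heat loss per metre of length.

Treat each layer as a resistance in series:
  R'_copper = ln(0.211/0.168)/(2πk) = 0.2279/(2π·414) = 8.761×10^-5 m·K/W
  R'_mineral wool = ln(0.406/0.211)/(2πk) = 0.6545/(2π·0.0423) = 2.463 m·K/W
  R'_perlite = ln(0.628/0.406)/(2πk) = 0.4362/(2π·0.0649) = 1.070 m·K/W
ΣR = 8.761×10^-5 + 2.463 + 1.070 = 3.533 m·K/W
Q' = ΔT/ΣR = (269 °C − 16.4 °C)/3.533 = 71.5 W/m

Q' = 71.5 W/m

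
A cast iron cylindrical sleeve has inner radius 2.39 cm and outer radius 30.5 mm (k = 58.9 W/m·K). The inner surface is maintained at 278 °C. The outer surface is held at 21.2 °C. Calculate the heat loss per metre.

Q' = 2πk·ΔT/ln(r₂/r₁) = 2π × 58.9 × 256.8 / ln(0.0305/0.0239) = 3.90×10^5 W/m

Q' = 390 kW/m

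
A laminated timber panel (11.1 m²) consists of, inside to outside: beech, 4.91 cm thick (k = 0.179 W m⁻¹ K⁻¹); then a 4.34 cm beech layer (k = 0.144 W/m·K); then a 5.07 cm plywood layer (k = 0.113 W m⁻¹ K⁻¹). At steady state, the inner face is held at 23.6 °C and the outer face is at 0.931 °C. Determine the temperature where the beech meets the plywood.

T = 10.9 °C

Series thermal resistances, inner to outer:
  R_beech = L/(kA) = 0.0491/(0.179·11.1) = 0.02471 K/W
  R_beech = L/(kA) = 0.0434/(0.144·11.1) = 0.02715 K/W
  R_plywood = L/(kA) = 0.0507/(0.113·11.1) = 0.04042 K/W
ΣR = 0.02471 + 0.02715 + 0.04042 = 0.09228 K/W
Q = ΔT/ΣR = (23.6 °C − 0.931 °C)/0.09228 = 245.7 W
From the inner boundary to the beech/plywood interface, ΣR_partial = 0.05186 K/W.
T_interface = T_in − Q·ΣR_partial = 23.6 °C − (245.7)(0.05186) = 10.9 °C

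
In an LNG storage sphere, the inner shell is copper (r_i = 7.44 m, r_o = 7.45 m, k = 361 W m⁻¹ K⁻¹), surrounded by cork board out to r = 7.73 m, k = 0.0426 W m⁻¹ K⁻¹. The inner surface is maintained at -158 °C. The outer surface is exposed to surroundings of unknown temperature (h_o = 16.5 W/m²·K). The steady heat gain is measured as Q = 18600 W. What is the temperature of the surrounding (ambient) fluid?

T_out = 12.4 °C

Sum the resistances:
  R_copper = (1/7.44 − 1/7.45)/(4πk) = 1.804×10^-4/(4π·361) = 3.977×10^-8 K/W
  R_cork board = (1/7.45 − 1/7.73)/(4πk) = 0.004862/(4π·0.0426) = 0.009082 K/W
  R_conv,out = 1/(4πr²h) = 1/(4π·7.73²·16.5) = 8.071×10^-5 K/W
ΣR = 0.009163 K/W
ΔT = Q·ΣR = 18600 × 0.009163 = 170.4 K
Heat flows inward, so T_out = T_in + ΔT = -158 + 170.4 = 12.4 °C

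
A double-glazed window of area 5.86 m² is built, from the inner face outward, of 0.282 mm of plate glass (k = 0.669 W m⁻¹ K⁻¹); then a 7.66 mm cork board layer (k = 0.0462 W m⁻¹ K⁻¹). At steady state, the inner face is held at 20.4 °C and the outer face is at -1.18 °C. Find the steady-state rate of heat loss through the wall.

Q = 761 W

Resistance network (inner→outer):
  R_plate glass = L/(kA) = 2.82×10^-4/(0.669·5.86) = 7.193×10^-5 K/W
  R_cork board = L/(kA) = 0.00766/(0.0462·5.86) = 0.02829 K/W
ΣR = 7.193×10^-5 + 0.02829 = 0.02836 K/W
Q = ΔT/ΣR = (20.4 °C − -1.18 °C)/0.02836 = 761 W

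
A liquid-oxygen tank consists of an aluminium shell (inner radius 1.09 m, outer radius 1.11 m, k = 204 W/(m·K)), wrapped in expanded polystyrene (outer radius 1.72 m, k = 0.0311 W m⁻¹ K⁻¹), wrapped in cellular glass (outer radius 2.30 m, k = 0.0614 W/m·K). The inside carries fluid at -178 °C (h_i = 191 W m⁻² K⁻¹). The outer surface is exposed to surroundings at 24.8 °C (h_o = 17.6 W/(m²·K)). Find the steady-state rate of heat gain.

Resistance network (inner→outer):
  R_conv,in = 1/(4πr²h) = 1/(4π·1.09²·191) = 3.507×10^-4 K/W
  R_aluminium = (1/1.09 − 1/1.11)/(4πk) = 0.01653/(4π·204) = 6.448×10^-6 K/W
  R_expanded polystyrene = (1/1.11 − 1/1.72)/(4πk) = 0.3195/(4π·0.0311) = 0.8175 K/W
  R_cellular glass = (1/1.72 − 1/2.30)/(4πk) = 0.1466/(4π·0.0614) = 0.1900 K/W
  R_conv,out = 1/(4πr²h) = 1/(4π·2.30²·17.6) = 8.547×10^-4 K/W
ΣR = 3.507×10^-4 + 6.448×10^-6 + 0.8175 + 0.1900 + 8.547×10^-4 = 1.009 K/W
Q = ΔT/ΣR = (-178 °C − 24.8 °C)/1.009 = -201 W
(Negative Q ⇒ heat flows inward; heat gain = 201 W.)

Q = 201 W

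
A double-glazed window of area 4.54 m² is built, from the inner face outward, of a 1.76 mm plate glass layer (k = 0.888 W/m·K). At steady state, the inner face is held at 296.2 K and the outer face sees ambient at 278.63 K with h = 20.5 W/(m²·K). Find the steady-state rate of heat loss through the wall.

Treat each layer as a resistance in series:
  R_plate glass = L/(kA) = 0.00176/(0.888·4.54) = 4.366×10^-4 K/W
  R_conv,out = 1/(hA) = 1/(20.5·4.54) = 0.01074 K/W
ΣR = 4.366×10^-4 + 0.01074 = 0.01118 K/W
Q = ΔT/ΣR = (296.2 K − 278.63 K)/0.01118 = 1570 W

Q = 1570 W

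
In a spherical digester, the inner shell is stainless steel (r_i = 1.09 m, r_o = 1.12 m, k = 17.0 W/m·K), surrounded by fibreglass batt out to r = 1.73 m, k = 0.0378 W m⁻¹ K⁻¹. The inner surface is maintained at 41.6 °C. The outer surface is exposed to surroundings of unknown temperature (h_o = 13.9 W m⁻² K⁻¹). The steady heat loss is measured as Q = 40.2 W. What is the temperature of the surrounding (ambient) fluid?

T_out = 14.9 °C

Sum the resistances:
  R_stainless steel = (1/1.09 − 1/1.12)/(4πk) = 0.02457/(4π·17.0) = 1.150×10^-4 K/W
  R_fibreglass batt = (1/1.12 − 1/1.73)/(4πk) = 0.3148/(4π·0.0378) = 0.6628 K/W
  R_conv,out = 1/(4πr²h) = 1/(4π·1.73²·13.9) = 0.001913 K/W
ΣR = 0.6648 K/W
ΔT = Q·ΣR = 40.2 × 0.6648 = 26.72 K
Heat flows outward, so T_out = T_in − ΔT = 41.6 − 26.72 = 14.9 °C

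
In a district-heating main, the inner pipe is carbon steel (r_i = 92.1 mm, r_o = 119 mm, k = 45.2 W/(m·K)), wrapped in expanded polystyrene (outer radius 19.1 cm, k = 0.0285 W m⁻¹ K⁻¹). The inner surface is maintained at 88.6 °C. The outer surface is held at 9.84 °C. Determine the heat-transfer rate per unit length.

Q' = 29.8 W/m

Resistance network (inner→outer):
  R'_carbon steel = ln(0.119/0.0921)/(2πk) = 0.2562/(2π·45.2) = 9.023×10^-4 m·K/W
  R'_expanded polystyrene = ln(0.191/0.119)/(2πk) = 0.4731/(2π·0.0285) = 2.642 m·K/W
ΣR = 9.023×10^-4 + 2.642 = 2.643 m·K/W
Q' = ΔT/ΣR = (88.6 °C − 9.84 °C)/2.643 = 29.8 W/m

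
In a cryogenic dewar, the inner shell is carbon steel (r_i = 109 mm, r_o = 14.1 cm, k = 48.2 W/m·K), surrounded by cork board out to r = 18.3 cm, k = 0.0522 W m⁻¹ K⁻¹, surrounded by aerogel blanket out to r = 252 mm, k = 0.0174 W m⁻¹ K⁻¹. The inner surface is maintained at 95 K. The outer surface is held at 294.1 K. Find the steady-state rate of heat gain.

Q = 21.3 W

Series thermal resistances, inner to outer:
  R_carbon steel = (1/0.109 − 1/0.141)/(4πk) = 2.082/(4π·48.2) = 0.003438 K/W
  R_cork board = (1/0.141 − 1/0.183)/(4πk) = 1.628/(4π·0.0522) = 2.481 K/W
  R_aerogel blanket = (1/0.183 − 1/0.252)/(4πk) = 1.496/(4π·0.0174) = 6.843 K/W
ΣR = 0.003438 + 2.481 + 6.843 = 9.327 K/W
Q = ΔT/ΣR = (95 K − 294.1 K)/9.327 = -21.3 W
(Negative Q ⇒ heat flows inward; heat gain = 21.3 W.)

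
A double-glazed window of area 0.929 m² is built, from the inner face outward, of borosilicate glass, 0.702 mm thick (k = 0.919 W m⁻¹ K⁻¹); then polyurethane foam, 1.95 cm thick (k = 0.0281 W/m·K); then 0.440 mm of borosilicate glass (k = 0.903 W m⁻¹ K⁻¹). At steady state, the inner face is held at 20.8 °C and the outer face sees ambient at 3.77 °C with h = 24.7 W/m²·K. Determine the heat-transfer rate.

Q = 21.5 W

Treat each layer as a resistance in series:
  R_borosilicate glass = L/(kA) = 7.02×10^-4/(0.919·0.929) = 8.223×10^-4 K/W
  R_polyurethane foam = L/(kA) = 0.0195/(0.0281·0.929) = 0.7470 K/W
  R_borosilicate glass = L/(kA) = 4.40×10^-4/(0.903·0.929) = 5.245×10^-4 K/W
  R_conv,out = 1/(hA) = 1/(24.7·0.929) = 0.04358 K/W
ΣR = 8.223×10^-4 + 0.7470 + 5.245×10^-4 + 0.04358 = 0.7919 K/W
Q = ΔT/ΣR = (20.8 °C − 3.77 °C)/0.7919 = 21.5 W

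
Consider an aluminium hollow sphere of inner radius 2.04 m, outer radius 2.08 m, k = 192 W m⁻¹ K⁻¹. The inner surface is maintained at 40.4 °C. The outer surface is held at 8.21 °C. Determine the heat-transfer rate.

Q = 8.24×10^6 W

Q = 4πk·ΔT/(1/r₁ − 1/r₂) = 4π × 192 × 32.19 / (1/2.04 − 1/2.08) = 8.24×10^6 W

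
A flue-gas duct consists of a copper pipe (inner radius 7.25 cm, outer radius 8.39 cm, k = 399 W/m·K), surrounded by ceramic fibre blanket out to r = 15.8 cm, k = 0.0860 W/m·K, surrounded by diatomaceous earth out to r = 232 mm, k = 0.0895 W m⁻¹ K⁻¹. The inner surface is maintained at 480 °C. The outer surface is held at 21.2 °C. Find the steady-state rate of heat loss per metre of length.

Q' = 247 W/m

Resistance network (inner→outer):
  R'_copper = ln(0.0839/0.0725)/(2πk) = 0.1460/(2π·399) = 5.825×10^-5 m·K/W
  R'_ceramic fibre blanket = ln(0.158/0.0839)/(2πk) = 0.6330/(2π·0.0860) = 1.171 m·K/W
  R'_diatomaceous earth = ln(0.232/0.158)/(2πk) = 0.3841/(2π·0.0895) = 0.6831 m·K/W
ΣR = 5.825×10^-5 + 1.171 + 0.6831 = 1.854 m·K/W
Q' = ΔT/ΣR = (480 °C − 21.2 °C)/1.854 = 247 W/m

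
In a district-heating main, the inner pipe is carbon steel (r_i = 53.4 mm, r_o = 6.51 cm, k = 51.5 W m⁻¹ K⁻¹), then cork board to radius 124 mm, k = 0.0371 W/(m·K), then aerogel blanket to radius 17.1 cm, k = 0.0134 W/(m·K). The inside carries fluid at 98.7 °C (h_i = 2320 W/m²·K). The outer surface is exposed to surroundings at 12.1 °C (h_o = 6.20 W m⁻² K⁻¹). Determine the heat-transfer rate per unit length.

Resistance network (inner→outer):
  R'_conv,in = 1/(2πr h) = 1/(2π·0.0534·2320) = 0.001285 m·K/W
  R'_carbon steel = ln(0.0651/0.0534)/(2πk) = 0.1981/(2π·51.5) = 6.122×10^-4 m·K/W
  R'_cork board = ln(0.124/0.0651)/(2πk) = 0.6444/(2π·0.0371) = 2.764 m·K/W
  R'_aerogel blanket = ln(0.171/0.124)/(2πk) = 0.3214/(2π·0.0134) = 3.817 m·K/W
  R'_conv,out = 1/(2πr h) = 1/(2π·0.171·6.20) = 0.1501 m·K/W
ΣR = 0.001285 + 6.122×10^-4 + 2.764 + 3.817 + 0.1501 = 6.733 m·K/W
Q' = ΔT/ΣR = (98.7 °C − 12.1 °C)/6.733 = 12.9 W/m

Q' = 12.9 W/m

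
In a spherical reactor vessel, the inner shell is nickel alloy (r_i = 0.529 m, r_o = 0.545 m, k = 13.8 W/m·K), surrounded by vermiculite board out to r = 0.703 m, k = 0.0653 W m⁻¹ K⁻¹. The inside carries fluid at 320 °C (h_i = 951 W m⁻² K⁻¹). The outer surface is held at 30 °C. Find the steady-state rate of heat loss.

Q = 576 W

Treat each layer as a resistance in series:
  R_conv,in = 1/(4πr²h) = 1/(4π·0.529²·951) = 2.990×10^-4 K/W
  R_nickel alloy = (1/0.529 − 1/0.545)/(4πk) = 0.05550/(4π·13.8) = 3.200×10^-4 K/W
  R_vermiculite board = (1/0.545 − 1/0.703)/(4πk) = 0.4124/(4π·0.0653) = 0.5026 K/W
ΣR = 2.990×10^-4 + 3.200×10^-4 + 0.5026 = 0.5032 K/W
Q = ΔT/ΣR = (320 °C − 30 °C)/0.5032 = 576 W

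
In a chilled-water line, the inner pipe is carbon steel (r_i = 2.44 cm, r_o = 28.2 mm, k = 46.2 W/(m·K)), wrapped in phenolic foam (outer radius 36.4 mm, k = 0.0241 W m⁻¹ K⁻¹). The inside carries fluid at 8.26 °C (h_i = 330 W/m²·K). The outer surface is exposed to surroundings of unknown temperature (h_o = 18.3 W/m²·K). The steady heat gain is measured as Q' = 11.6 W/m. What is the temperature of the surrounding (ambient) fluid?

Sum the resistances:
  R'_conv,in = 1/(2πr h) = 1/(2π·0.0244·330) = 0.01977 m·K/W
  R'_carbon steel = ln(0.0282/0.0244)/(2πk) = 0.1447/(2π·46.2) = 4.986×10^-4 m·K/W
  R'_phenolic foam = ln(0.0364/0.0282)/(2πk) = 0.2552/(2π·0.0241) = 1.686 m·K/W
  R'_conv,out = 1/(2πr h) = 1/(2π·0.0364·18.3) = 0.2389 m·K/W
ΣR = 1.945 m·K/W
ΔT = Q'·ΣR = 11.6 × 1.945 = 22.56 K
Heat flows inward, so T_out = T_in + ΔT = 8.26 + 22.56 = 30.8 °C

T_out = 30.8 °C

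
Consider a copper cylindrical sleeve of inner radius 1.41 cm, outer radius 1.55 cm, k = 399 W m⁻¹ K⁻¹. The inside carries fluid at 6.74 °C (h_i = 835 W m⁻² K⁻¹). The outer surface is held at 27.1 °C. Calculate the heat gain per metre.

Series thermal resistances, inner to outer:
  R'_conv,in = 1/(2πr h) = 1/(2π·0.0141·835) = 0.01352 m·K/W
  R'_copper = ln(0.0155/0.0141)/(2πk) = 0.09467/(2π·399) = 3.776×10^-5 m·K/W
ΣR = 0.01352 + 3.776×10^-5 = 0.01356 m·K/W
Q' = ΔT/ΣR = (6.74 °C − 27.1 °C)/0.01356 = -1500 W/m
(Negative Q' ⇒ heat flows inward; heat gain = 1500 W/m.)

Q' = 1500 W/m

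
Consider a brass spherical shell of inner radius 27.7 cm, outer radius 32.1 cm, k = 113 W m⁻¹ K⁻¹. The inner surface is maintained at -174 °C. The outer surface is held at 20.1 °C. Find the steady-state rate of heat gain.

Q = 4πk·ΔT/(1/r₁ − 1/r₂) = 4π × 113 × 194.1 / (1/0.277 − 1/0.321) = 5.57×10^5 W

Q = 5.57×10^5 W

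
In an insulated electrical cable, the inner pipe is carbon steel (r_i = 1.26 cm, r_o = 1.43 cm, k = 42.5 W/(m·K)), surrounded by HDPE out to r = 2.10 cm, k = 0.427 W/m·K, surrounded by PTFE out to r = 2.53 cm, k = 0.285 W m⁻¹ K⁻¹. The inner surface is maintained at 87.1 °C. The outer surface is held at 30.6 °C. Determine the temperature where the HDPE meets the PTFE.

Treat each layer as a resistance in series:
  R'_carbon steel = ln(0.0143/0.0126)/(2πk) = 0.1266/(2π·42.5) = 4.740×10^-4 m·K/W
  R'_HDPE = ln(0.0210/0.0143)/(2πk) = 0.3843/(2π·0.427) = 0.1432 m·K/W
  R'_PTFE = ln(0.0253/0.0210)/(2πk) = 0.1863/(2π·0.285) = 0.1040 m·K/W
ΣR = 4.740×10^-4 + 0.1432 + 0.1040 = 0.2477 m·K/W
Q' = ΔT/ΣR = (87.1 °C − 30.6 °C)/0.2477 = 228.1 W/m
From the inner boundary to the HDPE/PTFE interface, ΣR_partial = 0.1437 m·K/W.
T_interface = T_in − Q'·ΣR_partial = 87.1 °C − (228.1)(0.1437) = 54.3 °C

T = 54.3 °C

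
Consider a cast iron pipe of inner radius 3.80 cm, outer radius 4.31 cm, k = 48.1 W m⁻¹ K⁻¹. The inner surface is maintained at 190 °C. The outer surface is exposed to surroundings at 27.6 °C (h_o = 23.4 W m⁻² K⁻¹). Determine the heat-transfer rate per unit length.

Resistance network (inner→outer):
  R'_cast iron = ln(0.0431/0.0380)/(2πk) = 0.1259/(2π·48.1) = 4.167×10^-4 m·K/W
  R'_conv,out = 1/(2πr h) = 1/(2π·0.0431·23.4) = 0.1578 m·K/W
ΣR = 4.167×10^-4 + 0.1578 = 0.1582 m·K/W
Q' = ΔT/ΣR = (190 °C − 27.6 °C)/0.1582 = 1030 W/m

Q' = 1030 W/m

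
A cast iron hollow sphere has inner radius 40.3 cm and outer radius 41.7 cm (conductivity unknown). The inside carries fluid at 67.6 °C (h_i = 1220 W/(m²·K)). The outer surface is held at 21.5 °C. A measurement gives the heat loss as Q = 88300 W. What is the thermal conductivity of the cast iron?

ΣR = ΔT/Q = |67.6 − 21.5|/88300 = 5.221×10^-4 K/W
Known resistances:
  R_conv,in = 1/(4πr²h) = 1/(4π·0.403²·1220) = 4.016×10^-4 K/W
R_cast iron = ΣR − ΣR_known = 5.221×10^-4 − 4.016×10^-4 = 1.205×10^-4 K/W
(1/r₁−1/r₂)/(4πk) = 1.205×10^-4 ⇒ k = 0.08331/(4π·1.205×10^-4) = 55.0 W/m·K

k = 55.0 W/m·K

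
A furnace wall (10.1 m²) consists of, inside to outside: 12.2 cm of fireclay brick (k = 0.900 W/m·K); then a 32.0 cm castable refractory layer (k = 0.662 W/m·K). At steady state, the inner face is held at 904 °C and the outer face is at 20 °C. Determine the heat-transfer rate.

Q = 14.4 kW

Series thermal resistances, inner to outer:
  R_fireclay brick = L/(kA) = 0.122/(0.900·10.1) = 0.01342 K/W
  R_castable refractory = L/(kA) = 0.320/(0.662·10.1) = 0.04786 K/W
ΣR = 0.01342 + 0.04786 = 0.06128 K/W
Q = ΔT/ΣR = (904 °C − 20 °C)/0.06128 = 14400 W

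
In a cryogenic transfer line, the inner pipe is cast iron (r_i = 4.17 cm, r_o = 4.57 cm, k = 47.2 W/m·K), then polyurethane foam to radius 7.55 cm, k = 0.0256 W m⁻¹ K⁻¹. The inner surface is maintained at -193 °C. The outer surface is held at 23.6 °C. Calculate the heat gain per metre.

Q' = 69.4 W/m

Treat each layer as a resistance in series:
  R'_cast iron = ln(0.0457/0.0417)/(2πk) = 0.09160/(2π·47.2) = 3.089×10^-4 m·K/W
  R'_polyurethane foam = ln(0.0755/0.0457)/(2πk) = 0.5020/(2π·0.0256) = 3.121 m·K/W
ΣR = 3.089×10^-4 + 3.121 = 3.121 m·K/W
Q' = ΔT/ΣR = (-193 °C − 23.6 °C)/3.121 = -69.4 W/m
(Negative Q' ⇒ heat flows inward; heat gain = 69.4 W/m.)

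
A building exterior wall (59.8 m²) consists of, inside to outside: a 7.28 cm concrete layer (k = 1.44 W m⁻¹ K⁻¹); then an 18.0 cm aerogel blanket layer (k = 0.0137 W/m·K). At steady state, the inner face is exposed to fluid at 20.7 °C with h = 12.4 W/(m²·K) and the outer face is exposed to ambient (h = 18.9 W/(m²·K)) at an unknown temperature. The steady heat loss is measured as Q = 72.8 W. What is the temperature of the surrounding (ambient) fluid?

Series resistances:
  R_conv,in = 1/(hA) = 1/(12.4·59.8) = 0.001349 K/W
  R_concrete = L/(kA) = 0.0728/(1.44·59.8) = 8.454×10^-4 K/W
  R_aerogel blanket = L/(kA) = 0.180/(0.0137·59.8) = 0.2197 K/W
  R_conv,out = 1/(hA) = 1/(18.9·59.8) = 8.848×10^-4 K/W
ΣR = 0.2228 K/W
ΔT = Q·ΣR = 72.8 × 0.2228 = 16.22 K
Heat flows outward, so T_out = T_in − ΔT = 20.7 − 16.22 = 4.48 °C

T_out = 4.48 °C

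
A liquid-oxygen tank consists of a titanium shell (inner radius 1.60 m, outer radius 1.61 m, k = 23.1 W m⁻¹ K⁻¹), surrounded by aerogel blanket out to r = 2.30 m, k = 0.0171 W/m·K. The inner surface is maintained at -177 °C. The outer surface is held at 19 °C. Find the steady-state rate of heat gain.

Q = 226 W

Series thermal resistances, inner to outer:
  R_titanium = (1/1.60 − 1/1.61)/(4πk) = 0.003882/(4π·23.1) = 1.337×10^-5 K/W
  R_aerogel blanket = (1/1.61 − 1/2.30)/(4πk) = 0.1863/(4π·0.0171) = 0.8671 K/W
ΣR = 1.337×10^-5 + 0.8671 = 0.8671 K/W
Q = ΔT/ΣR = (-177 °C − 19 °C)/0.8671 = -226 W
(Negative Q ⇒ heat flows inward; heat gain = 226 W.)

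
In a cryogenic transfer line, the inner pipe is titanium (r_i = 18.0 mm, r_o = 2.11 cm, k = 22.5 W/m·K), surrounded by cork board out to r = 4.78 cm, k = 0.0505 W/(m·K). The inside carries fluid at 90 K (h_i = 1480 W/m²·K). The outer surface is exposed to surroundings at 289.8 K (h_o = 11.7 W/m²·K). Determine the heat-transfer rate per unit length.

Series thermal resistances, inner to outer:
  R'_conv,in = 1/(2πr h) = 1/(2π·0.0180·1480) = 0.005974 m·K/W
  R'_titanium = ln(0.0211/0.0180)/(2πk) = 0.1589/(2π·22.5) = 0.001124 m·K/W
  R'_cork board = ln(0.0478/0.0211)/(2πk) = 0.8178/(2π·0.0505) = 2.577 m·K/W
  R'_conv,out = 1/(2πr h) = 1/(2π·0.0478·11.7) = 0.2846 m·K/W
ΣR = 0.005974 + 0.001124 + 2.577 + 0.2846 = 2.869 m·K/W
Q' = ΔT/ΣR = (90 K − 289.8 K)/2.869 = -69.6 W/m
(Negative Q' ⇒ heat flows inward; heat gain = 69.6 W/m.)

Q' = 69.6 W/m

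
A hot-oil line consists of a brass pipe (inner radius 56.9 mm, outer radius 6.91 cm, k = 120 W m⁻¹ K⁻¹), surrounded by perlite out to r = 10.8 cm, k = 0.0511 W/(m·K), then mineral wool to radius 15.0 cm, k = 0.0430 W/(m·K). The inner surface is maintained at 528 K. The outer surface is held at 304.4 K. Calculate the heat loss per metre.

Treat each layer as a resistance in series:
  R'_brass = ln(0.0691/0.0569)/(2πk) = 0.1943/(2π·120) = 2.576×10^-4 m·K/W
  R'_perlite = ln(0.108/0.0691)/(2πk) = 0.4466/(2π·0.0511) = 1.391 m·K/W
  R'_mineral wool = ln(0.150/0.108)/(2πk) = 0.3285/(2π·0.0430) = 1.216 m·K/W
ΣR = 2.576×10^-4 + 1.391 + 1.216 = 2.607 m·K/W
Q' = ΔT/ΣR = (528 K − 304.4 K)/2.607 = 85.8 W/m

Q' = 85.8 W/m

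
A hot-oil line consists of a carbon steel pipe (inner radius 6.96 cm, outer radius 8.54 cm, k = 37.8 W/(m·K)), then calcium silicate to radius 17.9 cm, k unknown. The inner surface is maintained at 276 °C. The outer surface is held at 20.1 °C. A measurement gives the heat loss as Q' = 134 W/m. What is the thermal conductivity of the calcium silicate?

ΣR = ΔT/Q' = |276 − 20.1|/134 = 1.910 m·K/W
Known resistances:
  R'_carbon steel = ln(0.0854/0.0696)/(2πk) = 0.2046/(2π·37.8) = 8.614×10^-4 m·K/W
R_calcium silicate = ΣR − ΣR_known = 1.910 − 8.614×10^-4 = 1.909 m·K/W
ln(r₂/r₁)/(2πk) = 1.909 ⇒ k = 0.7400/(2π·1.909) = 0.0617 W/m·K

k = 0.0617 W/m·K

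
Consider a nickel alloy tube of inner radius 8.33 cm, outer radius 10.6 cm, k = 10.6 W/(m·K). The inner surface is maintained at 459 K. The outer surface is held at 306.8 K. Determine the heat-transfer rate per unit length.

Q' = 42.1 kW/m

Q' = 2πk·ΔT/ln(r₂/r₁) = 2π × 10.6 × 152.2 / ln(0.106/0.0833) = 42100 W/m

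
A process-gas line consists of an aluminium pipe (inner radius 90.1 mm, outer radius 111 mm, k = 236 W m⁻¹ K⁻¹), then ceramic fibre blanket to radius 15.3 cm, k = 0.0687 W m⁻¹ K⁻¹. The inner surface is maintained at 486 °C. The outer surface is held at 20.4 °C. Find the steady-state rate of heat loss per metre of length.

Q' = 626 W/m

Resistance network (inner→outer):
  R'_aluminium = ln(0.111/0.0901)/(2πk) = 0.2086/(2π·236) = 1.407×10^-4 m·K/W
  R'_ceramic fibre blanket = ln(0.153/0.111)/(2πk) = 0.3209/(2π·0.0687) = 0.7434 m·K/W
ΣR = 1.407×10^-4 + 0.7434 = 0.7435 m·K/W
Q' = ΔT/ΣR = (486 °C − 20.4 °C)/0.7435 = 626 W/m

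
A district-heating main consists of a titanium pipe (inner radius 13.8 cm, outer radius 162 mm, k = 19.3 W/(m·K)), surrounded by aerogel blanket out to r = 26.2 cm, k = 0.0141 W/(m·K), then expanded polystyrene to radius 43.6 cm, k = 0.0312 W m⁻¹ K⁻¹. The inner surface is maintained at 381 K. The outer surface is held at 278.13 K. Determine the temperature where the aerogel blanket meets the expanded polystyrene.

T = 311.4 K

Resistance network (inner→outer):
  R'_titanium = ln(0.162/0.138)/(2πk) = 0.1603/(2π·19.3) = 0.001322 m·K/W
  R'_aerogel blanket = ln(0.262/0.162)/(2πk) = 0.4807/(2π·0.0141) = 5.426 m·K/W
  R'_expanded polystyrene = ln(0.436/0.262)/(2πk) = 0.5093/(2π·0.0312) = 2.598 m·K/W
ΣR = 0.001322 + 5.426 + 2.598 = 8.025 m·K/W
Q' = ΔT/ΣR = (381 K − 278.13 K)/8.025 = 12.82 W/m
From the inner boundary to the aerogel blanket/expanded polystyrene interface, ΣR_partial = 5.427 m·K/W.
T_interface = T_in − Q'·ΣR_partial = 381 K − (12.82)(5.427) = 311.4 K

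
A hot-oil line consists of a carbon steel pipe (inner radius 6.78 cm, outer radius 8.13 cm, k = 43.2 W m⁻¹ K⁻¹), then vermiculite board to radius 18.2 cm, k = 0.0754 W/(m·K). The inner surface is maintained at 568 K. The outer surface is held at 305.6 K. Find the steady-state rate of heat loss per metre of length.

Treat each layer as a resistance in series:
  R'_carbon steel = ln(0.0813/0.0678)/(2πk) = 0.1816/(2π·43.2) = 6.690×10^-4 m·K/W
  R'_vermiculite board = ln(0.182/0.0813)/(2πk) = 0.8059/(2π·0.0754) = 1.701 m·K/W
ΣR = 6.690×10^-4 + 1.701 = 1.702 m·K/W
Q' = ΔT/ΣR = (568 K − 305.6 K)/1.702 = 154 W/m

Q' = 154 W/m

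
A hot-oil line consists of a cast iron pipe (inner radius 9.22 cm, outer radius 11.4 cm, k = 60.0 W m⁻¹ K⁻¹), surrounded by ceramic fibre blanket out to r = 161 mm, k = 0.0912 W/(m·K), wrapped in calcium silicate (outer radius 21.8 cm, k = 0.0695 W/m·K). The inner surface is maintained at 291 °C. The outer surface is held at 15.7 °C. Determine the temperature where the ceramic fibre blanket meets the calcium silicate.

T = 163 °C

Resistance network (inner→outer):
  R'_cast iron = ln(0.114/0.0922)/(2πk) = 0.2122/(2π·60.0) = 5.630×10^-4 m·K/W
  R'_ceramic fibre blanket = ln(0.161/0.114)/(2πk) = 0.3452/(2π·0.0912) = 0.6024 m·K/W
  R'_calcium silicate = ln(0.218/0.161)/(2πk) = 0.3031/(2π·0.0695) = 0.6941 m·K/W
ΣR = 5.630×10^-4 + 0.6024 + 0.6941 = 1.297 m·K/W
Q' = ΔT/ΣR = (291 °C − 15.7 °C)/1.297 = 212.3 W/m
From the inner boundary to the ceramic fibre blanket/calcium silicate interface, ΣR_partial = 0.6030 m·K/W.
T_interface = T_in − Q'·ΣR_partial = 291 °C − (212.3)(0.6030) = 163 °C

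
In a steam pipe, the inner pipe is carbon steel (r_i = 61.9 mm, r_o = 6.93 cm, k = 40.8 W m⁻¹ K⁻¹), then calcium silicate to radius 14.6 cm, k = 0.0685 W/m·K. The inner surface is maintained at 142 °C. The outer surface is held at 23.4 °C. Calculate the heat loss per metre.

Treat each layer as a resistance in series:
  R'_carbon steel = ln(0.0693/0.0619)/(2πk) = 0.1129/(2π·40.8) = 4.405×10^-4 m·K/W
  R'_calcium silicate = ln(0.146/0.0693)/(2πk) = 0.7452/(2π·0.0685) = 1.731 m·K/W
ΣR = 4.405×10^-4 + 1.731 = 1.731 m·K/W
Q' = ΔT/ΣR = (142 °C − 23.4 °C)/1.731 = 68.5 W/m

Q' = 68.5 W/m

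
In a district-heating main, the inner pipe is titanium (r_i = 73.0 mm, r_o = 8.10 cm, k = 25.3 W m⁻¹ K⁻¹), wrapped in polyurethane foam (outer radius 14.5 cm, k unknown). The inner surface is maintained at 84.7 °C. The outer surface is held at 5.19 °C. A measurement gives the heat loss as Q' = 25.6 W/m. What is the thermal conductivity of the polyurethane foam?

k = 0.0298 W/m·K

ΣR = ΔT/Q' = |84.7 − 5.19|/25.6 = 3.106 m·K/W
Known resistances:
  R'_titanium = ln(0.0810/0.0730)/(2πk) = 0.1040/(2π·25.3) = 6.542×10^-4 m·K/W
R_polyurethane foam = ΣR − ΣR_known = 3.106 − 6.542×10^-4 = 3.105 m·K/W
ln(r₂/r₁)/(2πk) = 3.105 ⇒ k = 0.5823/(2π·3.105) = 0.0298 W/m·K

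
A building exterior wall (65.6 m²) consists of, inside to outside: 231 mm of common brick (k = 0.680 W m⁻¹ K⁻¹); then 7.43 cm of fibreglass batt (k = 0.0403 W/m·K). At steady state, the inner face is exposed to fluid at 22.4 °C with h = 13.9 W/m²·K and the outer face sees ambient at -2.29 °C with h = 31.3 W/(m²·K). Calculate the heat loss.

Q = 708 W

Treat each layer as a resistance in series:
  R_conv,in = 1/(hA) = 1/(13.9·65.6) = 0.001097 K/W
  R_common brick = L/(kA) = 0.231/(0.680·65.6) = 0.005178 K/W
  R_fibreglass batt = L/(kA) = 0.0743/(0.0403·65.6) = 0.02810 K/W
  R_conv,out = 1/(hA) = 1/(31.3·65.6) = 4.870×10^-4 K/W
ΣR = 0.001097 + 0.005178 + 0.02810 + 4.870×10^-4 = 0.03486 K/W
Q = ΔT/ΣR = (22.4 °C − -2.29 °C)/0.03486 = 708 W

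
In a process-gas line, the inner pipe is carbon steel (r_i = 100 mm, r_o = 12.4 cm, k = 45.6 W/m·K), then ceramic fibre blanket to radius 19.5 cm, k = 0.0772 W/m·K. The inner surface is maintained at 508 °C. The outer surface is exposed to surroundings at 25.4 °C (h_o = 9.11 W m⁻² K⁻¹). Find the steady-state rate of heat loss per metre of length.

Q' = 471 W/m

Treat each layer as a resistance in series:
  R'_carbon steel = ln(0.124/0.100)/(2πk) = 0.2151/(2π·45.6) = 7.508×10^-4 m·K/W
  R'_ceramic fibre blanket = ln(0.195/0.124)/(2πk) = 0.4527/(2π·0.0772) = 0.9333 m·K/W
  R'_conv,out = 1/(2πr h) = 1/(2π·0.195·9.11) = 0.08959 m·K/W
ΣR = 7.508×10^-4 + 0.9333 + 0.08959 = 1.024 m·K/W
Q' = ΔT/ΣR = (508 °C − 25.4 °C)/1.024 = 471 W/m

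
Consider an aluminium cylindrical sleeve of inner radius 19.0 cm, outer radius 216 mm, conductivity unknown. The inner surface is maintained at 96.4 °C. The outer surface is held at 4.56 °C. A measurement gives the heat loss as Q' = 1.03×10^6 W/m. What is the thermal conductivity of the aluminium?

k = 229 W/m·K

ΣR = ΔT/Q' = |96.4 − 4.56|/1.03×10^6 = 8.917×10^-5 m·K/W
ln(r₂/r₁)/(2πk) = 8.917×10^-5 ⇒ k = 0.1283/(2π·8.917×10^-5) = 229 W/m·K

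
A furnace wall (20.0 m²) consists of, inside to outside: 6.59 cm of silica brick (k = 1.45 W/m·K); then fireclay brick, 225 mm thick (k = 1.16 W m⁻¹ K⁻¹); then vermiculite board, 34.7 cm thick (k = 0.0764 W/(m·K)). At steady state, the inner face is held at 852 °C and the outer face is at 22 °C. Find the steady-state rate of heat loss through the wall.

Series thermal resistances, inner to outer:
  R_silica brick = L/(kA) = 0.0659/(1.45·20.0) = 0.002272 K/W
  R_fireclay brick = L/(kA) = 0.225/(1.16·20.0) = 0.009698 K/W
  R_vermiculite board = L/(kA) = 0.347/(0.0764·20.0) = 0.2271 K/W
ΣR = 0.002272 + 0.009698 + 0.2271 = 0.2391 K/W
Q = ΔT/ΣR = (852 °C − 22 °C)/0.2391 = 3470 W

Q = 3470 W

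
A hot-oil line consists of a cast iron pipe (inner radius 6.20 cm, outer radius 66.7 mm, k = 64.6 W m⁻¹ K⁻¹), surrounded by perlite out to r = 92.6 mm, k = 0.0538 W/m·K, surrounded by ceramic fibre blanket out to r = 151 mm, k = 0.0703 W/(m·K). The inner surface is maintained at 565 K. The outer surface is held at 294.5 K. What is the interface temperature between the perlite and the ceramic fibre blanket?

T = 439 K

Treat each layer as a resistance in series:
  R'_cast iron = ln(0.0667/0.0620)/(2πk) = 0.07307/(2π·64.6) = 1.800×10^-4 m·K/W
  R'_perlite = ln(0.0926/0.0667)/(2πk) = 0.3281/(2π·0.0538) = 0.9706 m·K/W
  R'_ceramic fibre blanket = ln(0.151/0.0926)/(2πk) = 0.4890/(2π·0.0703) = 1.107 m·K/W
ΣR = 1.800×10^-4 + 0.9706 + 1.107 = 2.078 m·K/W
Q' = ΔT/ΣR = (565 K − 294.5 K)/2.078 = 130.2 W/m
From the inner boundary to the perlite/ceramic fibre blanket interface, ΣR_partial = 0.9708 m·K/W.
T_interface = T_in − Q'·ΣR_partial = 565 K − (130.2)(0.9708) = 439 K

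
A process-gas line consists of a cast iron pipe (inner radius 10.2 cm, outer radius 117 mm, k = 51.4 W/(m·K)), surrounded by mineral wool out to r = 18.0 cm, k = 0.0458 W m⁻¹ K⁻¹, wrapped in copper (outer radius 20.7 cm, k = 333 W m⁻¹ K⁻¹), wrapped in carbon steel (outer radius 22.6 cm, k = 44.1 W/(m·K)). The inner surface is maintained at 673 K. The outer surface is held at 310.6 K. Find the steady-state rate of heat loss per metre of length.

Series thermal resistances, inner to outer:
  R'_cast iron = ln(0.117/0.102)/(2πk) = 0.1372/(2π·51.4) = 4.248×10^-4 m·K/W
  R'_mineral wool = ln(0.180/0.117)/(2πk) = 0.4308/(2π·0.0458) = 1.497 m·K/W
  R'_copper = ln(0.207/0.180)/(2πk) = 0.1398/(2π·333) = 6.680×10^-5 m·K/W
  R'_carbon steel = ln(0.226/0.207)/(2πk) = 0.08782/(2π·44.1) = 3.169×10^-4 m·K/W
ΣR = 4.248×10^-4 + 1.497 + 6.680×10^-5 + 3.169×10^-4 = 1.498 m·K/W
Q' = ΔT/ΣR = (673 K − 310.6 K)/1.498 = 242 W/m

Q' = 242 W/m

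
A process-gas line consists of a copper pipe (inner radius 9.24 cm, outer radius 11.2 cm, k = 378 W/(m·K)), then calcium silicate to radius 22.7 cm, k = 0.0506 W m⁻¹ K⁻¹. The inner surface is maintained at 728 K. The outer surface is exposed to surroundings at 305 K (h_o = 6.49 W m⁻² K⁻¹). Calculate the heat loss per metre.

Treat each layer as a resistance in series:
  R'_copper = ln(0.112/0.0924)/(2πk) = 0.1924/(2π·378) = 8.100×10^-5 m·K/W
  R'_calcium silicate = ln(0.227/0.112)/(2πk) = 0.7065/(2π·0.0506) = 2.222 m·K/W
  R'_conv,out = 1/(2πr h) = 1/(2π·0.227·6.49) = 0.1080 m·K/W
ΣR = 8.100×10^-5 + 2.222 + 0.1080 = 2.330 m·K/W
Q' = ΔT/ΣR = (728 K − 305 K)/2.330 = 182 W/m

Q' = 182 W/m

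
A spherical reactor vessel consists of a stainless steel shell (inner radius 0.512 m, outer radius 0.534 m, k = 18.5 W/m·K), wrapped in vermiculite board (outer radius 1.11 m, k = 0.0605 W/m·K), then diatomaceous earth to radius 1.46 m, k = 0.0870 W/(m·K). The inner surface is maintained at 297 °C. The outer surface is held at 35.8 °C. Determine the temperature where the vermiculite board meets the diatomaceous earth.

Resistance network (inner→outer):
  R_stainless steel = (1/0.512 − 1/0.534)/(4πk) = 0.08047/(4π·18.5) = 3.461×10^-4 K/W
  R_vermiculite board = (1/0.534 − 1/1.11)/(4πk) = 0.9718/(4π·0.0605) = 1.278 K/W
  R_diatomaceous earth = (1/1.11 − 1/1.46)/(4πk) = 0.2160/(4π·0.0870) = 0.1975 K/W
ΣR = 3.461×10^-4 + 1.278 + 0.1975 = 1.476 K/W
Q = ΔT/ΣR = (297 °C − 35.8 °C)/1.476 = 177.0 W
From the inner boundary to the vermiculite board/diatomaceous earth interface, ΣR_partial = 1.278 K/W.
T_interface = T_in − Q·ΣR_partial = 297 °C − (177.0)(1.278) = 70.8 °C

T = 70.8 °C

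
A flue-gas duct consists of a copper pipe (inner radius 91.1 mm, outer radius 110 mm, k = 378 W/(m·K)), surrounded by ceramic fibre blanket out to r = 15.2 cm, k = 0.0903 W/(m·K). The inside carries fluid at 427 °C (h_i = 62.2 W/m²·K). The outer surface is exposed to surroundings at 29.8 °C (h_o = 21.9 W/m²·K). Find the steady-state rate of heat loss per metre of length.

Series thermal resistances, inner to outer:
  R'_conv,in = 1/(2πr h) = 1/(2π·0.0911·62.2) = 0.02809 m·K/W
  R'_copper = ln(0.110/0.0911)/(2πk) = 0.1885/(2π·378) = 7.938×10^-5 m·K/W
  R'_ceramic fibre blanket = ln(0.152/0.110)/(2πk) = 0.3234/(2π·0.0903) = 0.5700 m·K/W
  R'_conv,out = 1/(2πr h) = 1/(2π·0.152·21.9) = 0.04781 m·K/W
ΣR = 0.02809 + 7.938×10^-5 + 0.5700 + 0.04781 = 0.6460 m·K/W
Q' = ΔT/ΣR = (427 °C − 29.8 °C)/0.6460 = 615 W/m

Q' = 615 W/m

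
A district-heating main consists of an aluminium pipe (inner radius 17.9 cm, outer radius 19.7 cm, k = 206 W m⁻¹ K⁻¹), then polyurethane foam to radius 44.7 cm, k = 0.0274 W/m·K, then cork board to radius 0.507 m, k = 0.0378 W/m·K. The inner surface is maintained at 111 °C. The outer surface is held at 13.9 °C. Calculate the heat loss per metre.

Treat each layer as a resistance in series:
  R'_aluminium = ln(0.197/0.179)/(2πk) = 0.09582/(2π·206) = 7.403×10^-5 m·K/W
  R'_polyurethane foam = ln(0.447/0.197)/(2πk) = 0.8194/(2π·0.0274) = 4.759 m·K/W
  R'_cork board = ln(0.507/0.447)/(2πk) = 0.1260/(2π·0.0378) = 0.5303 m·K/W
ΣR = 7.403×10^-5 + 4.759 + 0.5303 = 5.289 m·K/W
Q' = ΔT/ΣR = (111 °C − 13.9 °C)/5.289 = 18.4 W/m

Q' = 18.4 W/m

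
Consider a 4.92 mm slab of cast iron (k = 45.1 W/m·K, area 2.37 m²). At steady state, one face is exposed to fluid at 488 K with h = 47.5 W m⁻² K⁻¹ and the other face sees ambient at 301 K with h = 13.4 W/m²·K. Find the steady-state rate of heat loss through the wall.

Q = 4.63 kW

Series thermal resistances, inner to outer:
  R_conv,in = 1/(hA) = 1/(47.5·2.37) = 0.008883 K/W
  R_cast iron = L/(kA) = 0.00492/(45.1·2.37) = 4.603×10^-5 K/W
  R_conv,out = 1/(hA) = 1/(13.4·2.37) = 0.03149 K/W
ΣR = 0.008883 + 4.603×10^-5 + 0.03149 = 0.04042 K/W
Q = ΔT/ΣR = (488 K − 301 K)/0.04042 = 4630 W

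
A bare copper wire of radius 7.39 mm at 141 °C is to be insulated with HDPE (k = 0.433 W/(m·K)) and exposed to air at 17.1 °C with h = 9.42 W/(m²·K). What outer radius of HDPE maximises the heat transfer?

For a cylinder, r_cr = k_ins/h = 0.433/9.42 = 0.0460 m = 4.60 cm

r_cr = 4.60 cm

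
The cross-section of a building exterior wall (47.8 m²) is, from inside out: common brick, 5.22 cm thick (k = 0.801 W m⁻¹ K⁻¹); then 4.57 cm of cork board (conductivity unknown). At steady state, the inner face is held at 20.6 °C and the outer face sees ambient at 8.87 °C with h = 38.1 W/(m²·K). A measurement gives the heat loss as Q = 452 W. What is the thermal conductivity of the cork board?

ΣR = ΔT/Q = |20.6 − 8.87|/452 = 0.02595 K/W
Known resistances:
  R_common brick = L/(kA) = 0.0522/(0.801·47.8) = 0.001363 K/W
  R_conv,out = 1/(hA) = 1/(38.1·47.8) = 5.491×10^-4 K/W
R_cork board = ΣR − ΣR_known = 0.02595 − 0.001912 = 0.02404 K/W
L/(kA) = 0.02404 ⇒ k = 0.0457/(0.02404·47.8) = 0.0398 W/m·K

k = 0.0398 W/m·K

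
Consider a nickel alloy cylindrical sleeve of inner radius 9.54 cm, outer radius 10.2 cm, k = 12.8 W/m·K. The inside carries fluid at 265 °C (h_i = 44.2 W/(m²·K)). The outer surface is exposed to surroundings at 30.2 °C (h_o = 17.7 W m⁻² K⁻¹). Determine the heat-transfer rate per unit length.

Q' = 1850 W/m

Treat each layer as a resistance in series:
  R'_conv,in = 1/(2πr h) = 1/(2π·0.0954·44.2) = 0.03774 m·K/W
  R'_nickel alloy = ln(0.102/0.0954)/(2πk) = 0.06689/(2π·12.8) = 8.318×10^-4 m·K/W
  R'_conv,out = 1/(2πr h) = 1/(2π·0.102·17.7) = 0.08815 m·K/W
ΣR = 0.03774 + 8.318×10^-4 + 0.08815 = 0.1267 m·K/W
Q' = ΔT/ΣR = (265 °C − 30.2 °C)/0.1267 = 1850 W/m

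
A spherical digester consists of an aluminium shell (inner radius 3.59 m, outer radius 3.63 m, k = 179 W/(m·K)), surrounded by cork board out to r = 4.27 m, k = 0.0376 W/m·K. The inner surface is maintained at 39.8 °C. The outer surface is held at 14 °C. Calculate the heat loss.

Resistance network (inner→outer):
  R_aluminium = (1/3.59 − 1/3.63)/(4πk) = 0.003069/(4π·179) = 1.365×10^-6 K/W
  R_cork board = (1/3.63 − 1/4.27)/(4πk) = 0.04129/(4π·0.0376) = 0.08739 K/W
ΣR = 1.365×10^-6 + 0.08739 = 0.08739 K/W
Q = ΔT/ΣR = (39.8 °C − 14 °C)/0.08739 = 295 W

Q = 295 W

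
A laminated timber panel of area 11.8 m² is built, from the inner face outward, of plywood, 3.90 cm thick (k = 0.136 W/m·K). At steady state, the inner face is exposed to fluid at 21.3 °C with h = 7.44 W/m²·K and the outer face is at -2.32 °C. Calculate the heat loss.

Q = 662 W

Resistance network (inner→outer):
  R_conv,in = 1/(hA) = 1/(7.44·11.8) = 0.01139 K/W
  R_plywood = L/(kA) = 0.0390/(0.136·11.8) = 0.02430 K/W
ΣR = 0.01139 + 0.02430 = 0.03569 K/W
Q = ΔT/ΣR = (21.3 °C − -2.32 °C)/0.03569 = 662 W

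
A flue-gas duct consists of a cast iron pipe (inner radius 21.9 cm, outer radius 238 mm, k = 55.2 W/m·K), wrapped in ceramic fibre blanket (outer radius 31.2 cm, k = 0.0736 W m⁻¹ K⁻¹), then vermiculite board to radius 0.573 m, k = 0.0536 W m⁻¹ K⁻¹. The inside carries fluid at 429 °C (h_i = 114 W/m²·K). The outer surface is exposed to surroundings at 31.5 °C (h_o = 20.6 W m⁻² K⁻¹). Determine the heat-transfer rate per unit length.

Q' = 165 W/m

Treat each layer as a resistance in series:
  R'_conv,in = 1/(2πr h) = 1/(2π·0.219·114) = 0.006375 m·K/W
  R'_cast iron = ln(0.238/0.219)/(2πk) = 0.08320/(2π·55.2) = 2.399×10^-4 m·K/W
  R'_ceramic fibre blanket = ln(0.312/0.238)/(2πk) = 0.2707/(2π·0.0736) = 0.5854 m·K/W
  R'_vermiculite board = ln(0.573/0.312)/(2πk) = 0.6079/(2π·0.0536) = 1.805 m·K/W
  R'_conv,out = 1/(2πr h) = 1/(2π·0.573·20.6) = 0.01348 m·K/W
ΣR = 0.006375 + 2.399×10^-4 + 0.5854 + 1.805 + 0.01348 = 2.410 m·K/W
Q' = ΔT/ΣR = (429 °C − 31.5 °C)/2.410 = 165 W/m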